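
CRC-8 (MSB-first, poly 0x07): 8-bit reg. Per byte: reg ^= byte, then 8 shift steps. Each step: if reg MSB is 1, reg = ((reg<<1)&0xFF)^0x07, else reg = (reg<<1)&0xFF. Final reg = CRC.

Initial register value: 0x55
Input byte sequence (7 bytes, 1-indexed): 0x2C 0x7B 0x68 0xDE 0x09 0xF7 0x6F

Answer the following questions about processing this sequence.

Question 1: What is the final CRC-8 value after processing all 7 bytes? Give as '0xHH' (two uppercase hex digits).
After byte 1 (0x2C): reg=0x68
After byte 2 (0x7B): reg=0x79
After byte 3 (0x68): reg=0x77
After byte 4 (0xDE): reg=0x56
After byte 5 (0x09): reg=0x9A
After byte 6 (0xF7): reg=0x04
After byte 7 (0x6F): reg=0x16

Answer: 0x16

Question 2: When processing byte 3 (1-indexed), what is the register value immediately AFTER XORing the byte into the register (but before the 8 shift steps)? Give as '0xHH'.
Register before byte 3: 0x79
Byte 3: 0x68
0x79 XOR 0x68 = 0x11

Answer: 0x11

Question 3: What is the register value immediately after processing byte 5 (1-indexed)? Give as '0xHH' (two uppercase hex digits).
Answer: 0x9A

Derivation:
After byte 1 (0x2C): reg=0x68
After byte 2 (0x7B): reg=0x79
After byte 3 (0x68): reg=0x77
After byte 4 (0xDE): reg=0x56
After byte 5 (0x09): reg=0x9A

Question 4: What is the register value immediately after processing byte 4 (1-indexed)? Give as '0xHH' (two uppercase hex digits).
Answer: 0x56

Derivation:
After byte 1 (0x2C): reg=0x68
After byte 2 (0x7B): reg=0x79
After byte 3 (0x68): reg=0x77
After byte 4 (0xDE): reg=0x56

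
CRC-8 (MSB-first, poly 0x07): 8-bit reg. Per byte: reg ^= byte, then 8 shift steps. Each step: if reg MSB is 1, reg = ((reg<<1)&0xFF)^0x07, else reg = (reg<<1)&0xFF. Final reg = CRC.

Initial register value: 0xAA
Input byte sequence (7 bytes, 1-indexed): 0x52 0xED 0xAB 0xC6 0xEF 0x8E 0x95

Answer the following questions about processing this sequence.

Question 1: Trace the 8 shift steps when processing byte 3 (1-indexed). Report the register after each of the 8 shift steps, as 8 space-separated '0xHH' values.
After byte 1 (0x52): reg=0xE6
After byte 2 (0xED): reg=0x31
Register before byte 3: 0x31
After XOR with byte 0xAB: 0x9A

Answer: 0x33 0x66 0xCC 0x9F 0x39 0x72 0xE4 0xCF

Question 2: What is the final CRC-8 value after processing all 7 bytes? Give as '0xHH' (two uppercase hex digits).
After byte 1 (0x52): reg=0xE6
After byte 2 (0xED): reg=0x31
After byte 3 (0xAB): reg=0xCF
After byte 4 (0xC6): reg=0x3F
After byte 5 (0xEF): reg=0x3E
After byte 6 (0x8E): reg=0x19
After byte 7 (0x95): reg=0xAD

Answer: 0xAD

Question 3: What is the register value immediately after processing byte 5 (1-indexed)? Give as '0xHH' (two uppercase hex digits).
Answer: 0x3E

Derivation:
After byte 1 (0x52): reg=0xE6
After byte 2 (0xED): reg=0x31
After byte 3 (0xAB): reg=0xCF
After byte 4 (0xC6): reg=0x3F
After byte 5 (0xEF): reg=0x3E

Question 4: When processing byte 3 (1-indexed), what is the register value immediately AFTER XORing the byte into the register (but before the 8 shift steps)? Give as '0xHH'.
Answer: 0x9A

Derivation:
Register before byte 3: 0x31
Byte 3: 0xAB
0x31 XOR 0xAB = 0x9A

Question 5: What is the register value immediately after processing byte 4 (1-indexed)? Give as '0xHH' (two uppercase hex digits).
Answer: 0x3F

Derivation:
After byte 1 (0x52): reg=0xE6
After byte 2 (0xED): reg=0x31
After byte 3 (0xAB): reg=0xCF
After byte 4 (0xC6): reg=0x3F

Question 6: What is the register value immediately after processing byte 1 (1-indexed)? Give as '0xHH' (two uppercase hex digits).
Answer: 0xE6

Derivation:
After byte 1 (0x52): reg=0xE6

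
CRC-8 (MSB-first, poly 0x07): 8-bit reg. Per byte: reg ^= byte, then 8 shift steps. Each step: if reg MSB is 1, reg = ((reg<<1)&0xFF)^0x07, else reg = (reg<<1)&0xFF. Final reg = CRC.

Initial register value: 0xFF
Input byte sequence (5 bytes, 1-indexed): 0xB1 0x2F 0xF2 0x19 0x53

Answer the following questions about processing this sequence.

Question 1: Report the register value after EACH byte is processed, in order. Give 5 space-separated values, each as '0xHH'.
0xED 0x40 0x17 0x2A 0x68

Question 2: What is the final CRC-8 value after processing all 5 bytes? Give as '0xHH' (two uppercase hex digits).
Answer: 0x68

Derivation:
After byte 1 (0xB1): reg=0xED
After byte 2 (0x2F): reg=0x40
After byte 3 (0xF2): reg=0x17
After byte 4 (0x19): reg=0x2A
After byte 5 (0x53): reg=0x68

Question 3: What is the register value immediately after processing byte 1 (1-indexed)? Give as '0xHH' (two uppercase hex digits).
Answer: 0xED

Derivation:
After byte 1 (0xB1): reg=0xED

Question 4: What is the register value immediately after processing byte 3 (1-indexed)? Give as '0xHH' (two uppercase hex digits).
After byte 1 (0xB1): reg=0xED
After byte 2 (0x2F): reg=0x40
After byte 3 (0xF2): reg=0x17

Answer: 0x17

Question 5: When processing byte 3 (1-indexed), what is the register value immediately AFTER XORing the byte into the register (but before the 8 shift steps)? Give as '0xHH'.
Answer: 0xB2

Derivation:
Register before byte 3: 0x40
Byte 3: 0xF2
0x40 XOR 0xF2 = 0xB2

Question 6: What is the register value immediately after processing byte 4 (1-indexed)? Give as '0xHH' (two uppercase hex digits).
Answer: 0x2A

Derivation:
After byte 1 (0xB1): reg=0xED
After byte 2 (0x2F): reg=0x40
After byte 3 (0xF2): reg=0x17
After byte 4 (0x19): reg=0x2A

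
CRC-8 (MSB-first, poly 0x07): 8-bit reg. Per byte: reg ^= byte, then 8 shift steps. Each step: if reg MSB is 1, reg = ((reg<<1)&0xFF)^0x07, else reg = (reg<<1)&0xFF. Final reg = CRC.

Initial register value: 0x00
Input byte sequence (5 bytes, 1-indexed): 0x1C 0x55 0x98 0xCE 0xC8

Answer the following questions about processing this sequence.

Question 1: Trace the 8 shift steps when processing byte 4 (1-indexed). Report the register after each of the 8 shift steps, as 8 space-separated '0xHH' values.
Answer: 0x34 0x68 0xD0 0xA7 0x49 0x92 0x23 0x46

Derivation:
After byte 1 (0x1C): reg=0x54
After byte 2 (0x55): reg=0x07
After byte 3 (0x98): reg=0xD4
Register before byte 4: 0xD4
After XOR with byte 0xCE: 0x1A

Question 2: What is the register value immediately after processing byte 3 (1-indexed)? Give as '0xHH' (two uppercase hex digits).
After byte 1 (0x1C): reg=0x54
After byte 2 (0x55): reg=0x07
After byte 3 (0x98): reg=0xD4

Answer: 0xD4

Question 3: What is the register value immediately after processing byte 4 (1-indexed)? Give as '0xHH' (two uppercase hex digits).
Answer: 0x46

Derivation:
After byte 1 (0x1C): reg=0x54
After byte 2 (0x55): reg=0x07
After byte 3 (0x98): reg=0xD4
After byte 4 (0xCE): reg=0x46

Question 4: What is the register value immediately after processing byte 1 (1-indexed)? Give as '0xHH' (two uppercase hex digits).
Answer: 0x54

Derivation:
After byte 1 (0x1C): reg=0x54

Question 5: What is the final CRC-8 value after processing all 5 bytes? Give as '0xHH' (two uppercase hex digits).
Answer: 0xA3

Derivation:
After byte 1 (0x1C): reg=0x54
After byte 2 (0x55): reg=0x07
After byte 3 (0x98): reg=0xD4
After byte 4 (0xCE): reg=0x46
After byte 5 (0xC8): reg=0xA3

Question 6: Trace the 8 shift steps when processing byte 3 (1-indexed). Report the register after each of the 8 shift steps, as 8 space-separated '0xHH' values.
Answer: 0x39 0x72 0xE4 0xCF 0x99 0x35 0x6A 0xD4

Derivation:
After byte 1 (0x1C): reg=0x54
After byte 2 (0x55): reg=0x07
Register before byte 3: 0x07
After XOR with byte 0x98: 0x9F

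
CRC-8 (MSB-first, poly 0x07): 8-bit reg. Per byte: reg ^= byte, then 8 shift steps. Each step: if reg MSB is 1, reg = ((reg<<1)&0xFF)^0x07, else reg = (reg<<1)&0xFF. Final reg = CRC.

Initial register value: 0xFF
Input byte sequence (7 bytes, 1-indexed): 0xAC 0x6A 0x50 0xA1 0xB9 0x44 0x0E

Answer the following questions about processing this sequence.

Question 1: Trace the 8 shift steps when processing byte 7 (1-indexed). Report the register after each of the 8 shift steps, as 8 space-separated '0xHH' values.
After byte 1 (0xAC): reg=0xBE
After byte 2 (0x6A): reg=0x22
After byte 3 (0x50): reg=0x59
After byte 4 (0xA1): reg=0xE6
After byte 5 (0xB9): reg=0x9A
After byte 6 (0x44): reg=0x14
Register before byte 7: 0x14
After XOR with byte 0x0E: 0x1A

Answer: 0x34 0x68 0xD0 0xA7 0x49 0x92 0x23 0x46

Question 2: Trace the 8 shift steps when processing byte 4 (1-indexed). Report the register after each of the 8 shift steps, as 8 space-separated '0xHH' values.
Answer: 0xF7 0xE9 0xD5 0xAD 0x5D 0xBA 0x73 0xE6

Derivation:
After byte 1 (0xAC): reg=0xBE
After byte 2 (0x6A): reg=0x22
After byte 3 (0x50): reg=0x59
Register before byte 4: 0x59
After XOR with byte 0xA1: 0xF8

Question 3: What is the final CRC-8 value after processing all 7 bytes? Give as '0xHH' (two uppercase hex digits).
Answer: 0x46

Derivation:
After byte 1 (0xAC): reg=0xBE
After byte 2 (0x6A): reg=0x22
After byte 3 (0x50): reg=0x59
After byte 4 (0xA1): reg=0xE6
After byte 5 (0xB9): reg=0x9A
After byte 6 (0x44): reg=0x14
After byte 7 (0x0E): reg=0x46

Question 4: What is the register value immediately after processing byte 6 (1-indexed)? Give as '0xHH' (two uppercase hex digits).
Answer: 0x14

Derivation:
After byte 1 (0xAC): reg=0xBE
After byte 2 (0x6A): reg=0x22
After byte 3 (0x50): reg=0x59
After byte 4 (0xA1): reg=0xE6
After byte 5 (0xB9): reg=0x9A
After byte 6 (0x44): reg=0x14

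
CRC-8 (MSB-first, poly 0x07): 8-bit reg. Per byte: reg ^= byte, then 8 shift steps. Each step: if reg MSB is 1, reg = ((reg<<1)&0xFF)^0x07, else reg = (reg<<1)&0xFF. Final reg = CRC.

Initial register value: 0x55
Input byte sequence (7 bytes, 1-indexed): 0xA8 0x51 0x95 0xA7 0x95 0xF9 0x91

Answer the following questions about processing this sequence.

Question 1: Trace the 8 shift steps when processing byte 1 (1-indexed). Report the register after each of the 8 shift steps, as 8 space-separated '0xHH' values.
Answer: 0xFD 0xFD 0xFD 0xFD 0xFD 0xFD 0xFD 0xFD

Derivation:
Register before byte 1: 0x55
After XOR with byte 0xA8: 0xFD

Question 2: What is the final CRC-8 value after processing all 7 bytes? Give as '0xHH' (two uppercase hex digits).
Answer: 0xD7

Derivation:
After byte 1 (0xA8): reg=0xFD
After byte 2 (0x51): reg=0x4D
After byte 3 (0x95): reg=0x06
After byte 4 (0xA7): reg=0x6E
After byte 5 (0x95): reg=0xEF
After byte 6 (0xF9): reg=0x62
After byte 7 (0x91): reg=0xD7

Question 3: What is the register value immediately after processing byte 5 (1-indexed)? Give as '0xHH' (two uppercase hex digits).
Answer: 0xEF

Derivation:
After byte 1 (0xA8): reg=0xFD
After byte 2 (0x51): reg=0x4D
After byte 3 (0x95): reg=0x06
After byte 4 (0xA7): reg=0x6E
After byte 5 (0x95): reg=0xEF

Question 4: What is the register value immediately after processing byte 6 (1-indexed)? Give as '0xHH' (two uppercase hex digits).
Answer: 0x62

Derivation:
After byte 1 (0xA8): reg=0xFD
After byte 2 (0x51): reg=0x4D
After byte 3 (0x95): reg=0x06
After byte 4 (0xA7): reg=0x6E
After byte 5 (0x95): reg=0xEF
After byte 6 (0xF9): reg=0x62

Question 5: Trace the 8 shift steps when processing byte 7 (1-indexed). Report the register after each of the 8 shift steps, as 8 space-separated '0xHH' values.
After byte 1 (0xA8): reg=0xFD
After byte 2 (0x51): reg=0x4D
After byte 3 (0x95): reg=0x06
After byte 4 (0xA7): reg=0x6E
After byte 5 (0x95): reg=0xEF
After byte 6 (0xF9): reg=0x62
Register before byte 7: 0x62
After XOR with byte 0x91: 0xF3

Answer: 0xE1 0xC5 0x8D 0x1D 0x3A 0x74 0xE8 0xD7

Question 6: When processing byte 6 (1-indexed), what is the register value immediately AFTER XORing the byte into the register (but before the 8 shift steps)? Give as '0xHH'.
Register before byte 6: 0xEF
Byte 6: 0xF9
0xEF XOR 0xF9 = 0x16

Answer: 0x16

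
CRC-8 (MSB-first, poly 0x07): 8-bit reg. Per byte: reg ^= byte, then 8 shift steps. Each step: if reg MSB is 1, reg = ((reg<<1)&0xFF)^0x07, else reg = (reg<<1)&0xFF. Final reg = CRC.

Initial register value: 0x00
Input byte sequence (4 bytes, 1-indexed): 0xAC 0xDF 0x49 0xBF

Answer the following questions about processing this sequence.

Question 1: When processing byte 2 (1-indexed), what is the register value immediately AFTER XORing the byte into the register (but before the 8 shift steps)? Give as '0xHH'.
Register before byte 2: 0x4D
Byte 2: 0xDF
0x4D XOR 0xDF = 0x92

Answer: 0x92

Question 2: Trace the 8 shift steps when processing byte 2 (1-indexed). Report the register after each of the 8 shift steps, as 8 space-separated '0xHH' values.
Answer: 0x23 0x46 0x8C 0x1F 0x3E 0x7C 0xF8 0xF7

Derivation:
After byte 1 (0xAC): reg=0x4D
Register before byte 2: 0x4D
After XOR with byte 0xDF: 0x92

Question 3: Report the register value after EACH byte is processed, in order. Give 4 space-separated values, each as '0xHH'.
0x4D 0xF7 0x33 0xAD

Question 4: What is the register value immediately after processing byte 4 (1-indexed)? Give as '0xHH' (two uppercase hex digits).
Answer: 0xAD

Derivation:
After byte 1 (0xAC): reg=0x4D
After byte 2 (0xDF): reg=0xF7
After byte 3 (0x49): reg=0x33
After byte 4 (0xBF): reg=0xAD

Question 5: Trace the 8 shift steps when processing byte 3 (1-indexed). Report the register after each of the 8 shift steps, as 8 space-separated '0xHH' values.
After byte 1 (0xAC): reg=0x4D
After byte 2 (0xDF): reg=0xF7
Register before byte 3: 0xF7
After XOR with byte 0x49: 0xBE

Answer: 0x7B 0xF6 0xEB 0xD1 0xA5 0x4D 0x9A 0x33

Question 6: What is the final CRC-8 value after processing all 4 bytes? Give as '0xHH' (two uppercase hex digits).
After byte 1 (0xAC): reg=0x4D
After byte 2 (0xDF): reg=0xF7
After byte 3 (0x49): reg=0x33
After byte 4 (0xBF): reg=0xAD

Answer: 0xAD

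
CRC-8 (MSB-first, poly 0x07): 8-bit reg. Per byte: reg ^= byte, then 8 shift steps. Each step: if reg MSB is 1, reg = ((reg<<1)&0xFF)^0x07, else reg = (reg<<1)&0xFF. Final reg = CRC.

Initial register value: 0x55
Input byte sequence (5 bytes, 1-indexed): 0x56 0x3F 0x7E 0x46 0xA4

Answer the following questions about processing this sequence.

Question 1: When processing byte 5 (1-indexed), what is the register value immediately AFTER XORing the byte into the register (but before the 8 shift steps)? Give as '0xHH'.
Answer: 0x99

Derivation:
Register before byte 5: 0x3D
Byte 5: 0xA4
0x3D XOR 0xA4 = 0x99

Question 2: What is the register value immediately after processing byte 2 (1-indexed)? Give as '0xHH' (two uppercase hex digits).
Answer: 0x82

Derivation:
After byte 1 (0x56): reg=0x09
After byte 2 (0x3F): reg=0x82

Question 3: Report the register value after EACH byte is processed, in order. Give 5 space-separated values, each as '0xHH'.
0x09 0x82 0xFA 0x3D 0xC6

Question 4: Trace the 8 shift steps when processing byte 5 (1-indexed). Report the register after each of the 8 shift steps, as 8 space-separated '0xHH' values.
After byte 1 (0x56): reg=0x09
After byte 2 (0x3F): reg=0x82
After byte 3 (0x7E): reg=0xFA
After byte 4 (0x46): reg=0x3D
Register before byte 5: 0x3D
After XOR with byte 0xA4: 0x99

Answer: 0x35 0x6A 0xD4 0xAF 0x59 0xB2 0x63 0xC6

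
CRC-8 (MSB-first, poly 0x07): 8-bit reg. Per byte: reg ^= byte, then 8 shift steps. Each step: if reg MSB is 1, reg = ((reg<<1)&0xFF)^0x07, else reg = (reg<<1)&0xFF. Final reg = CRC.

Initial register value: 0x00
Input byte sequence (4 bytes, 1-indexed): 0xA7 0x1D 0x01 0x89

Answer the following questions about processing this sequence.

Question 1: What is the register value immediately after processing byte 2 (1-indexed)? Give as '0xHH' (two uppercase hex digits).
After byte 1 (0xA7): reg=0x7C
After byte 2 (0x1D): reg=0x20

Answer: 0x20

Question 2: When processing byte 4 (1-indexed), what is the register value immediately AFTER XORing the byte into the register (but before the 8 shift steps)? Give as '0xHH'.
Register before byte 4: 0xE7
Byte 4: 0x89
0xE7 XOR 0x89 = 0x6E

Answer: 0x6E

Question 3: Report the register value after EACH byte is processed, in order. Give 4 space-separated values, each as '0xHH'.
0x7C 0x20 0xE7 0x0D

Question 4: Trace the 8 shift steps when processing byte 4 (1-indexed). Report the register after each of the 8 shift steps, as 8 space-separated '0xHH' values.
After byte 1 (0xA7): reg=0x7C
After byte 2 (0x1D): reg=0x20
After byte 3 (0x01): reg=0xE7
Register before byte 4: 0xE7
After XOR with byte 0x89: 0x6E

Answer: 0xDC 0xBF 0x79 0xF2 0xE3 0xC1 0x85 0x0D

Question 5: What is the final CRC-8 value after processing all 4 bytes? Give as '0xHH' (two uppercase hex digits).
After byte 1 (0xA7): reg=0x7C
After byte 2 (0x1D): reg=0x20
After byte 3 (0x01): reg=0xE7
After byte 4 (0x89): reg=0x0D

Answer: 0x0D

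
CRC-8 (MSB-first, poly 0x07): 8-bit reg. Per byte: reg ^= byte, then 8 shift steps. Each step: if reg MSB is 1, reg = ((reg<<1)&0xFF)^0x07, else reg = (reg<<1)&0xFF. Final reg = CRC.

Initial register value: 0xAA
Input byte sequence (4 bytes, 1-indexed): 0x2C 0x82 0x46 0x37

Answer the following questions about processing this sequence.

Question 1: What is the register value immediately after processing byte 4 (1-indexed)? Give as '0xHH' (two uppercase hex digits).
Answer: 0x38

Derivation:
After byte 1 (0x2C): reg=0x9B
After byte 2 (0x82): reg=0x4F
After byte 3 (0x46): reg=0x3F
After byte 4 (0x37): reg=0x38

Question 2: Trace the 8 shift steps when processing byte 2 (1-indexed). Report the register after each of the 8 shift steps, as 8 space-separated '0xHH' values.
After byte 1 (0x2C): reg=0x9B
Register before byte 2: 0x9B
After XOR with byte 0x82: 0x19

Answer: 0x32 0x64 0xC8 0x97 0x29 0x52 0xA4 0x4F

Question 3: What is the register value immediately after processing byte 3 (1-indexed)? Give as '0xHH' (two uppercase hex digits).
Answer: 0x3F

Derivation:
After byte 1 (0x2C): reg=0x9B
After byte 2 (0x82): reg=0x4F
After byte 3 (0x46): reg=0x3F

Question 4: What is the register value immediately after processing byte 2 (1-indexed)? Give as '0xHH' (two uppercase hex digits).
Answer: 0x4F

Derivation:
After byte 1 (0x2C): reg=0x9B
After byte 2 (0x82): reg=0x4F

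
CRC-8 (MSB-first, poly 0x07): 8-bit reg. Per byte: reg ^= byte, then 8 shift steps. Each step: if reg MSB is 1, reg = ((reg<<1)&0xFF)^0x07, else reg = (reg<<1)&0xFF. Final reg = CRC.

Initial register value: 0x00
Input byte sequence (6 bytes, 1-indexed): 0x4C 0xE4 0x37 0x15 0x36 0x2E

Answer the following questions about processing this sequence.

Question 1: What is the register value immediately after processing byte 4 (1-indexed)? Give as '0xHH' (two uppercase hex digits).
Answer: 0xEF

Derivation:
After byte 1 (0x4C): reg=0xE3
After byte 2 (0xE4): reg=0x15
After byte 3 (0x37): reg=0xEE
After byte 4 (0x15): reg=0xEF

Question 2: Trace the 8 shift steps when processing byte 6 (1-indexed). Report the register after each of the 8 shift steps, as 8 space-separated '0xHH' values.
After byte 1 (0x4C): reg=0xE3
After byte 2 (0xE4): reg=0x15
After byte 3 (0x37): reg=0xEE
After byte 4 (0x15): reg=0xEF
After byte 5 (0x36): reg=0x01
Register before byte 6: 0x01
After XOR with byte 0x2E: 0x2F

Answer: 0x5E 0xBC 0x7F 0xFE 0xFB 0xF1 0xE5 0xCD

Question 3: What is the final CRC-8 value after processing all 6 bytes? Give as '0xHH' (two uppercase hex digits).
Answer: 0xCD

Derivation:
After byte 1 (0x4C): reg=0xE3
After byte 2 (0xE4): reg=0x15
After byte 3 (0x37): reg=0xEE
After byte 4 (0x15): reg=0xEF
After byte 5 (0x36): reg=0x01
After byte 6 (0x2E): reg=0xCD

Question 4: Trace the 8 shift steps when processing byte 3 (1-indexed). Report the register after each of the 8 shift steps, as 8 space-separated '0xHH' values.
After byte 1 (0x4C): reg=0xE3
After byte 2 (0xE4): reg=0x15
Register before byte 3: 0x15
After XOR with byte 0x37: 0x22

Answer: 0x44 0x88 0x17 0x2E 0x5C 0xB8 0x77 0xEE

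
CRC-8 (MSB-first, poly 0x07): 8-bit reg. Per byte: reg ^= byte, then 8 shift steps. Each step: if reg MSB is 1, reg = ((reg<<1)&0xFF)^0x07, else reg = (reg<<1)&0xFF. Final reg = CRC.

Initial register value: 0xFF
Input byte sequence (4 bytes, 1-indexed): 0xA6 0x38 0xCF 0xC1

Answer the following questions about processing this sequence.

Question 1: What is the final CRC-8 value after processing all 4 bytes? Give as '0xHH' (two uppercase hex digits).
After byte 1 (0xA6): reg=0x88
After byte 2 (0x38): reg=0x19
After byte 3 (0xCF): reg=0x2C
After byte 4 (0xC1): reg=0x8D

Answer: 0x8D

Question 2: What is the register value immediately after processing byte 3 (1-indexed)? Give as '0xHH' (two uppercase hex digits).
After byte 1 (0xA6): reg=0x88
After byte 2 (0x38): reg=0x19
After byte 3 (0xCF): reg=0x2C

Answer: 0x2C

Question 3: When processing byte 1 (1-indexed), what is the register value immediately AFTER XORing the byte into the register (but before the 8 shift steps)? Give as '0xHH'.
Register before byte 1: 0xFF
Byte 1: 0xA6
0xFF XOR 0xA6 = 0x59

Answer: 0x59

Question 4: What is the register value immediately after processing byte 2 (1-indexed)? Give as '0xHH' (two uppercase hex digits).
Answer: 0x19

Derivation:
After byte 1 (0xA6): reg=0x88
After byte 2 (0x38): reg=0x19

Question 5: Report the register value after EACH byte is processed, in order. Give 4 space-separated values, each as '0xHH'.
0x88 0x19 0x2C 0x8D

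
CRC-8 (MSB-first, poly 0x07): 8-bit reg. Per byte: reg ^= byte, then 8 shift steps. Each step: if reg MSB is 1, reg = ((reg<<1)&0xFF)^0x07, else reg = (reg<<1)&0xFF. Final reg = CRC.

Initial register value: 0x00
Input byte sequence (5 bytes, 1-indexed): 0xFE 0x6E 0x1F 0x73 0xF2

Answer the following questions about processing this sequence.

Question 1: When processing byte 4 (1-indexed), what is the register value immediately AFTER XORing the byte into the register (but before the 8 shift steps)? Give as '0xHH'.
Register before byte 4: 0x3E
Byte 4: 0x73
0x3E XOR 0x73 = 0x4D

Answer: 0x4D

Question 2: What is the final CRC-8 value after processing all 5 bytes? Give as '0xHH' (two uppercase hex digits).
After byte 1 (0xFE): reg=0xF4
After byte 2 (0x6E): reg=0xCF
After byte 3 (0x1F): reg=0x3E
After byte 4 (0x73): reg=0xE4
After byte 5 (0xF2): reg=0x62

Answer: 0x62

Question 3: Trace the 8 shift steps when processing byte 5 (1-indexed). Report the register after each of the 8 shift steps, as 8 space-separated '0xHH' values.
Answer: 0x2C 0x58 0xB0 0x67 0xCE 0x9B 0x31 0x62

Derivation:
After byte 1 (0xFE): reg=0xF4
After byte 2 (0x6E): reg=0xCF
After byte 3 (0x1F): reg=0x3E
After byte 4 (0x73): reg=0xE4
Register before byte 5: 0xE4
After XOR with byte 0xF2: 0x16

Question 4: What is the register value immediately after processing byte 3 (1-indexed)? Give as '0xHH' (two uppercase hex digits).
After byte 1 (0xFE): reg=0xF4
After byte 2 (0x6E): reg=0xCF
After byte 3 (0x1F): reg=0x3E

Answer: 0x3E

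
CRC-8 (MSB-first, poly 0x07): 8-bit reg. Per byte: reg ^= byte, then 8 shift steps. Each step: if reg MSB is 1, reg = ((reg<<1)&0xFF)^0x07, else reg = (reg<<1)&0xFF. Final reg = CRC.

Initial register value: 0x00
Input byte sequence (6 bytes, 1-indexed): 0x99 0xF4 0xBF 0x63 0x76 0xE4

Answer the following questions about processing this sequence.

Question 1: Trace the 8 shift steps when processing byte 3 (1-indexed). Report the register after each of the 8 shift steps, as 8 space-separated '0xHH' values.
Answer: 0x42 0x84 0x0F 0x1E 0x3C 0x78 0xF0 0xE7

Derivation:
After byte 1 (0x99): reg=0xC6
After byte 2 (0xF4): reg=0x9E
Register before byte 3: 0x9E
After XOR with byte 0xBF: 0x21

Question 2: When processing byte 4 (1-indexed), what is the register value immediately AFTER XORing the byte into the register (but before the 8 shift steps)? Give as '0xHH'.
Register before byte 4: 0xE7
Byte 4: 0x63
0xE7 XOR 0x63 = 0x84

Answer: 0x84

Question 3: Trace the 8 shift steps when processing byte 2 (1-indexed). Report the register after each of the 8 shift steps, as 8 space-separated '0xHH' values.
After byte 1 (0x99): reg=0xC6
Register before byte 2: 0xC6
After XOR with byte 0xF4: 0x32

Answer: 0x64 0xC8 0x97 0x29 0x52 0xA4 0x4F 0x9E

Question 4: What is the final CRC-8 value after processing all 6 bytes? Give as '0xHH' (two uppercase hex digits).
After byte 1 (0x99): reg=0xC6
After byte 2 (0xF4): reg=0x9E
After byte 3 (0xBF): reg=0xE7
After byte 4 (0x63): reg=0x95
After byte 5 (0x76): reg=0xA7
After byte 6 (0xE4): reg=0xCE

Answer: 0xCE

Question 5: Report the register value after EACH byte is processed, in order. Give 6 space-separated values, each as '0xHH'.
0xC6 0x9E 0xE7 0x95 0xA7 0xCE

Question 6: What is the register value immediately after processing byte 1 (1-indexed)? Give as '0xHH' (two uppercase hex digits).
After byte 1 (0x99): reg=0xC6

Answer: 0xC6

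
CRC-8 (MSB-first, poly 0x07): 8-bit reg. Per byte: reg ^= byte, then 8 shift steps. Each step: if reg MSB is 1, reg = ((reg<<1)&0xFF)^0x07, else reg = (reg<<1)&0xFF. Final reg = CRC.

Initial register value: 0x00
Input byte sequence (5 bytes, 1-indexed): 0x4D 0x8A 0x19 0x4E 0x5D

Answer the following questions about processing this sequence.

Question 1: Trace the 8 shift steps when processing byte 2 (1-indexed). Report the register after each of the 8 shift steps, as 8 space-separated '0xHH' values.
Answer: 0xDC 0xBF 0x79 0xF2 0xE3 0xC1 0x85 0x0D

Derivation:
After byte 1 (0x4D): reg=0xE4
Register before byte 2: 0xE4
After XOR with byte 0x8A: 0x6E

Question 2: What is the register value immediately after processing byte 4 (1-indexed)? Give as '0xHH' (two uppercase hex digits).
Answer: 0xEE

Derivation:
After byte 1 (0x4D): reg=0xE4
After byte 2 (0x8A): reg=0x0D
After byte 3 (0x19): reg=0x6C
After byte 4 (0x4E): reg=0xEE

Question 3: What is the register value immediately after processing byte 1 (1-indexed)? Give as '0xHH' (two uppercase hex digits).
After byte 1 (0x4D): reg=0xE4

Answer: 0xE4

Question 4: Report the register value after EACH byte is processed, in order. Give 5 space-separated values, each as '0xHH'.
0xE4 0x0D 0x6C 0xEE 0x10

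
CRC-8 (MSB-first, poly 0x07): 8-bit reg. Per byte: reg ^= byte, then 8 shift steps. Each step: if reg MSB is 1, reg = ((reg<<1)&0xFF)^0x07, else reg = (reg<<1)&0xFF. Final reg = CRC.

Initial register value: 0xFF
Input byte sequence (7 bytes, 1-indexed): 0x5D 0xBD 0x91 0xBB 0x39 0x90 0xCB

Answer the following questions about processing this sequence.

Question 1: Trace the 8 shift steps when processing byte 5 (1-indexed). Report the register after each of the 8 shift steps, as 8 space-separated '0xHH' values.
After byte 1 (0x5D): reg=0x67
After byte 2 (0xBD): reg=0x08
After byte 3 (0x91): reg=0xC6
After byte 4 (0xBB): reg=0x74
Register before byte 5: 0x74
After XOR with byte 0x39: 0x4D

Answer: 0x9A 0x33 0x66 0xCC 0x9F 0x39 0x72 0xE4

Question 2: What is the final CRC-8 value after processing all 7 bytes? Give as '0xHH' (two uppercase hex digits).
Answer: 0x89

Derivation:
After byte 1 (0x5D): reg=0x67
After byte 2 (0xBD): reg=0x08
After byte 3 (0x91): reg=0xC6
After byte 4 (0xBB): reg=0x74
After byte 5 (0x39): reg=0xE4
After byte 6 (0x90): reg=0x4B
After byte 7 (0xCB): reg=0x89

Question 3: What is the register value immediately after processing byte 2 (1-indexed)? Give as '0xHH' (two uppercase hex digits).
After byte 1 (0x5D): reg=0x67
After byte 2 (0xBD): reg=0x08

Answer: 0x08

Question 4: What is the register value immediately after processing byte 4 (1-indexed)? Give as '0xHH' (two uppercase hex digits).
After byte 1 (0x5D): reg=0x67
After byte 2 (0xBD): reg=0x08
After byte 3 (0x91): reg=0xC6
After byte 4 (0xBB): reg=0x74

Answer: 0x74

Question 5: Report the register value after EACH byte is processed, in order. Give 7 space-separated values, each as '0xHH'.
0x67 0x08 0xC6 0x74 0xE4 0x4B 0x89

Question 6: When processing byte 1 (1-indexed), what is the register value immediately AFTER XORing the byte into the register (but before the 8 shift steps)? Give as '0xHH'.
Answer: 0xA2

Derivation:
Register before byte 1: 0xFF
Byte 1: 0x5D
0xFF XOR 0x5D = 0xA2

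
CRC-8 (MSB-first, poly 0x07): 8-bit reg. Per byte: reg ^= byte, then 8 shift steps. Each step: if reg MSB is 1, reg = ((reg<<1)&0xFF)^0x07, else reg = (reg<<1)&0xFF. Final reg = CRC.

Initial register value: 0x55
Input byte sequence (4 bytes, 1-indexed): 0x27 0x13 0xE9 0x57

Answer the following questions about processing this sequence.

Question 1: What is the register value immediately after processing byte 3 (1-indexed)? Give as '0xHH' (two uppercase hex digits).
After byte 1 (0x27): reg=0x59
After byte 2 (0x13): reg=0xF1
After byte 3 (0xE9): reg=0x48

Answer: 0x48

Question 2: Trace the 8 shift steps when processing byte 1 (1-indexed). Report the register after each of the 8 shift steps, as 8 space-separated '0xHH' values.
Register before byte 1: 0x55
After XOR with byte 0x27: 0x72

Answer: 0xE4 0xCF 0x99 0x35 0x6A 0xD4 0xAF 0x59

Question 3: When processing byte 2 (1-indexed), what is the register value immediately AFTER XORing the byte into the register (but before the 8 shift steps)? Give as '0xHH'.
Register before byte 2: 0x59
Byte 2: 0x13
0x59 XOR 0x13 = 0x4A

Answer: 0x4A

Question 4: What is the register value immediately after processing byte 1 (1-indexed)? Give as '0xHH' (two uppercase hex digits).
Answer: 0x59

Derivation:
After byte 1 (0x27): reg=0x59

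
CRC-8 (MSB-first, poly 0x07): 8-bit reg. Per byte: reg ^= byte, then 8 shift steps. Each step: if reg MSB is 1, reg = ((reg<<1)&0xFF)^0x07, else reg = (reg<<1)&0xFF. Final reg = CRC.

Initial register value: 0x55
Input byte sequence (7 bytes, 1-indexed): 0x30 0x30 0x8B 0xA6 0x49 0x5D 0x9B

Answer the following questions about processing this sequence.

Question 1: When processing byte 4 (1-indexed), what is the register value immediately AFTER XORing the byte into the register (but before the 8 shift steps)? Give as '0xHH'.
Answer: 0xE2

Derivation:
Register before byte 4: 0x44
Byte 4: 0xA6
0x44 XOR 0xA6 = 0xE2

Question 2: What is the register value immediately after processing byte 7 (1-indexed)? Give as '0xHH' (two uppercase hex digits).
Answer: 0xD9

Derivation:
After byte 1 (0x30): reg=0x3C
After byte 2 (0x30): reg=0x24
After byte 3 (0x8B): reg=0x44
After byte 4 (0xA6): reg=0xA0
After byte 5 (0x49): reg=0x91
After byte 6 (0x5D): reg=0x6A
After byte 7 (0x9B): reg=0xD9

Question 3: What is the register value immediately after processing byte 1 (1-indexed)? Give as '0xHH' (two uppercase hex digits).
After byte 1 (0x30): reg=0x3C

Answer: 0x3C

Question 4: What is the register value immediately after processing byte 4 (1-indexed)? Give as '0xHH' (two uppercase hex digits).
Answer: 0xA0

Derivation:
After byte 1 (0x30): reg=0x3C
After byte 2 (0x30): reg=0x24
After byte 3 (0x8B): reg=0x44
After byte 4 (0xA6): reg=0xA0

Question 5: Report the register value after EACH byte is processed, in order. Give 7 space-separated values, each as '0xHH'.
0x3C 0x24 0x44 0xA0 0x91 0x6A 0xD9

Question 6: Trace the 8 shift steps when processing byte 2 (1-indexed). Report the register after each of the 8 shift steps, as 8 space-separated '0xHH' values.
Answer: 0x18 0x30 0x60 0xC0 0x87 0x09 0x12 0x24

Derivation:
After byte 1 (0x30): reg=0x3C
Register before byte 2: 0x3C
After XOR with byte 0x30: 0x0C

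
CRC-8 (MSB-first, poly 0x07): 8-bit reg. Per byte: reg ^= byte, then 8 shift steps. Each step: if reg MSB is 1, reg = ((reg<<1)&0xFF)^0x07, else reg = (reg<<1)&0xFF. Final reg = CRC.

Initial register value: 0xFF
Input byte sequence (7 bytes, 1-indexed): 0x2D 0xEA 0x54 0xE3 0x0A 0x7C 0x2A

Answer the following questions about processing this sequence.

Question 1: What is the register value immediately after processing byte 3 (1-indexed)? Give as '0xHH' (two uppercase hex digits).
Answer: 0x93

Derivation:
After byte 1 (0x2D): reg=0x30
After byte 2 (0xEA): reg=0x08
After byte 3 (0x54): reg=0x93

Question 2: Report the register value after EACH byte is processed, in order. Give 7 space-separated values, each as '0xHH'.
0x30 0x08 0x93 0x57 0x94 0x96 0x3D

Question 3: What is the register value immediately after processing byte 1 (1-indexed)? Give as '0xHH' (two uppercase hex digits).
After byte 1 (0x2D): reg=0x30

Answer: 0x30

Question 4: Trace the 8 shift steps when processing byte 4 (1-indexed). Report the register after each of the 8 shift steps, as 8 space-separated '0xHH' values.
Answer: 0xE0 0xC7 0x89 0x15 0x2A 0x54 0xA8 0x57

Derivation:
After byte 1 (0x2D): reg=0x30
After byte 2 (0xEA): reg=0x08
After byte 3 (0x54): reg=0x93
Register before byte 4: 0x93
After XOR with byte 0xE3: 0x70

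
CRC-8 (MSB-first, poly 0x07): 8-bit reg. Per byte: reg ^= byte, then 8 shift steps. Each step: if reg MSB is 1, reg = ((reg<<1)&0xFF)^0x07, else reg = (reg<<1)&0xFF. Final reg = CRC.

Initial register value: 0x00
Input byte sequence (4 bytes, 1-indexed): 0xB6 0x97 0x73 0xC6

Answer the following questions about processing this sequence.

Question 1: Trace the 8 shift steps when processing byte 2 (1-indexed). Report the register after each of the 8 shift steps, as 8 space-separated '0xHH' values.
After byte 1 (0xB6): reg=0x0B
Register before byte 2: 0x0B
After XOR with byte 0x97: 0x9C

Answer: 0x3F 0x7E 0xFC 0xFF 0xF9 0xF5 0xED 0xDD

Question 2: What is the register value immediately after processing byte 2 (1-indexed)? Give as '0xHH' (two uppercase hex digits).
Answer: 0xDD

Derivation:
After byte 1 (0xB6): reg=0x0B
After byte 2 (0x97): reg=0xDD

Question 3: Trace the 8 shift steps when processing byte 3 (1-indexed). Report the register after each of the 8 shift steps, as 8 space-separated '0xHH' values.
Answer: 0x5B 0xB6 0x6B 0xD6 0xAB 0x51 0xA2 0x43

Derivation:
After byte 1 (0xB6): reg=0x0B
After byte 2 (0x97): reg=0xDD
Register before byte 3: 0xDD
After XOR with byte 0x73: 0xAE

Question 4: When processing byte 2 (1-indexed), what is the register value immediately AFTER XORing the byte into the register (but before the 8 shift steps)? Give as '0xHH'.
Answer: 0x9C

Derivation:
Register before byte 2: 0x0B
Byte 2: 0x97
0x0B XOR 0x97 = 0x9C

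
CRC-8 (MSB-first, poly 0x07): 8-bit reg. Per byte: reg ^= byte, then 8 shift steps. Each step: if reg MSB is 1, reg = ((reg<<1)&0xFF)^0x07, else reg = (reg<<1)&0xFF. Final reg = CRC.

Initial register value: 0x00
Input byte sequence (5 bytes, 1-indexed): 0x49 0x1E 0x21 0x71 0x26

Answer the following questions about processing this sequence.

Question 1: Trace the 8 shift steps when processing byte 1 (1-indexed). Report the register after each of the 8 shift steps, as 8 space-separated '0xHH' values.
Register before byte 1: 0x00
After XOR with byte 0x49: 0x49

Answer: 0x92 0x23 0x46 0x8C 0x1F 0x3E 0x7C 0xF8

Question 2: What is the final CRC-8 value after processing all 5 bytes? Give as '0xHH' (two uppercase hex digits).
After byte 1 (0x49): reg=0xF8
After byte 2 (0x1E): reg=0xBC
After byte 3 (0x21): reg=0xDA
After byte 4 (0x71): reg=0x58
After byte 5 (0x26): reg=0x7D

Answer: 0x7D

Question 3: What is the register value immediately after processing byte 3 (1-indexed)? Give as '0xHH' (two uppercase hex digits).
After byte 1 (0x49): reg=0xF8
After byte 2 (0x1E): reg=0xBC
After byte 3 (0x21): reg=0xDA

Answer: 0xDA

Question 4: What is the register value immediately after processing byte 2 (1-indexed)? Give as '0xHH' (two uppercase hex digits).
After byte 1 (0x49): reg=0xF8
After byte 2 (0x1E): reg=0xBC

Answer: 0xBC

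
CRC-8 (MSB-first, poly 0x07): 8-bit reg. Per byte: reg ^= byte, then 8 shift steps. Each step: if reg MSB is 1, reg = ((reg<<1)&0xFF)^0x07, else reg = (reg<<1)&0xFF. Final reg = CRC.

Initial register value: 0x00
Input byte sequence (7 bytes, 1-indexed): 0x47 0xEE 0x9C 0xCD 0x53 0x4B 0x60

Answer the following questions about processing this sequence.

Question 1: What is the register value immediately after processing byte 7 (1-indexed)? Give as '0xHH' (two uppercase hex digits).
Answer: 0x5B

Derivation:
After byte 1 (0x47): reg=0xD2
After byte 2 (0xEE): reg=0xB4
After byte 3 (0x9C): reg=0xD8
After byte 4 (0xCD): reg=0x6B
After byte 5 (0x53): reg=0xA8
After byte 6 (0x4B): reg=0xA7
After byte 7 (0x60): reg=0x5B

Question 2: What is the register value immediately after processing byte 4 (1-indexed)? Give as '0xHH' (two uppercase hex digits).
Answer: 0x6B

Derivation:
After byte 1 (0x47): reg=0xD2
After byte 2 (0xEE): reg=0xB4
After byte 3 (0x9C): reg=0xD8
After byte 4 (0xCD): reg=0x6B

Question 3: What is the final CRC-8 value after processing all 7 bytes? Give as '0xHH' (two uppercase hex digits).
After byte 1 (0x47): reg=0xD2
After byte 2 (0xEE): reg=0xB4
After byte 3 (0x9C): reg=0xD8
After byte 4 (0xCD): reg=0x6B
After byte 5 (0x53): reg=0xA8
After byte 6 (0x4B): reg=0xA7
After byte 7 (0x60): reg=0x5B

Answer: 0x5B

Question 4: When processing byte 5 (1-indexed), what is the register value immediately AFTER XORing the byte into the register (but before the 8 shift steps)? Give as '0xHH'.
Answer: 0x38

Derivation:
Register before byte 5: 0x6B
Byte 5: 0x53
0x6B XOR 0x53 = 0x38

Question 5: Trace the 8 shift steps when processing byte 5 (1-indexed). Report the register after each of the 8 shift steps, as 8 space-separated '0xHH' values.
After byte 1 (0x47): reg=0xD2
After byte 2 (0xEE): reg=0xB4
After byte 3 (0x9C): reg=0xD8
After byte 4 (0xCD): reg=0x6B
Register before byte 5: 0x6B
After XOR with byte 0x53: 0x38

Answer: 0x70 0xE0 0xC7 0x89 0x15 0x2A 0x54 0xA8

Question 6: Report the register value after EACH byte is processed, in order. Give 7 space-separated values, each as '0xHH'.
0xD2 0xB4 0xD8 0x6B 0xA8 0xA7 0x5B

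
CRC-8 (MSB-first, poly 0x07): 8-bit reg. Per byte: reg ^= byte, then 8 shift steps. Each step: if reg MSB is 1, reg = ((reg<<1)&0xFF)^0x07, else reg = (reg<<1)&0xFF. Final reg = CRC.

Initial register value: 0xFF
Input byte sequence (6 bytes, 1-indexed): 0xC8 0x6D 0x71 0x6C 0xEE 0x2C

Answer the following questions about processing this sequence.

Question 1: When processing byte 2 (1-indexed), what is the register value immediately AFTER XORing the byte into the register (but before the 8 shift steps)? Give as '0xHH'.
Answer: 0xE8

Derivation:
Register before byte 2: 0x85
Byte 2: 0x6D
0x85 XOR 0x6D = 0xE8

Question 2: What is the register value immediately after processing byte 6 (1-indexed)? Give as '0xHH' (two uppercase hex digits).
After byte 1 (0xC8): reg=0x85
After byte 2 (0x6D): reg=0x96
After byte 3 (0x71): reg=0xBB
After byte 4 (0x6C): reg=0x2B
After byte 5 (0xEE): reg=0x55
After byte 6 (0x2C): reg=0x68

Answer: 0x68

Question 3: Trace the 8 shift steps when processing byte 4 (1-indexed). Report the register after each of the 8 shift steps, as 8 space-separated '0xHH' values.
After byte 1 (0xC8): reg=0x85
After byte 2 (0x6D): reg=0x96
After byte 3 (0x71): reg=0xBB
Register before byte 4: 0xBB
After XOR with byte 0x6C: 0xD7

Answer: 0xA9 0x55 0xAA 0x53 0xA6 0x4B 0x96 0x2B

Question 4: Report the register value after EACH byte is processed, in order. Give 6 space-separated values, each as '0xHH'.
0x85 0x96 0xBB 0x2B 0x55 0x68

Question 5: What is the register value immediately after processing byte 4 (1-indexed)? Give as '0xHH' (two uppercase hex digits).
After byte 1 (0xC8): reg=0x85
After byte 2 (0x6D): reg=0x96
After byte 3 (0x71): reg=0xBB
After byte 4 (0x6C): reg=0x2B

Answer: 0x2B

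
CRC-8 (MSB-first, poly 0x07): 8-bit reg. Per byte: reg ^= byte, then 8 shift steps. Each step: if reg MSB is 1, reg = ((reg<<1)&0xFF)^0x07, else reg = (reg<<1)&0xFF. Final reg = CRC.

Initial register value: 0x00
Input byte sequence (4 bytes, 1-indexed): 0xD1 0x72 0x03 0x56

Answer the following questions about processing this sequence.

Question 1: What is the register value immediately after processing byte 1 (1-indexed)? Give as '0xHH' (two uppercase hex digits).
After byte 1 (0xD1): reg=0x39

Answer: 0x39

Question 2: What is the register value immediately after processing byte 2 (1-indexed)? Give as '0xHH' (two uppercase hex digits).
Answer: 0xF6

Derivation:
After byte 1 (0xD1): reg=0x39
After byte 2 (0x72): reg=0xF6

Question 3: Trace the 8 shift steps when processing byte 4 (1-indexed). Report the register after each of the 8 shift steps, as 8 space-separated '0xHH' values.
After byte 1 (0xD1): reg=0x39
After byte 2 (0x72): reg=0xF6
After byte 3 (0x03): reg=0xC5
Register before byte 4: 0xC5
After XOR with byte 0x56: 0x93

Answer: 0x21 0x42 0x84 0x0F 0x1E 0x3C 0x78 0xF0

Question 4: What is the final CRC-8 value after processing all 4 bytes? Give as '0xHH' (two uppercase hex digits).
Answer: 0xF0

Derivation:
After byte 1 (0xD1): reg=0x39
After byte 2 (0x72): reg=0xF6
After byte 3 (0x03): reg=0xC5
After byte 4 (0x56): reg=0xF0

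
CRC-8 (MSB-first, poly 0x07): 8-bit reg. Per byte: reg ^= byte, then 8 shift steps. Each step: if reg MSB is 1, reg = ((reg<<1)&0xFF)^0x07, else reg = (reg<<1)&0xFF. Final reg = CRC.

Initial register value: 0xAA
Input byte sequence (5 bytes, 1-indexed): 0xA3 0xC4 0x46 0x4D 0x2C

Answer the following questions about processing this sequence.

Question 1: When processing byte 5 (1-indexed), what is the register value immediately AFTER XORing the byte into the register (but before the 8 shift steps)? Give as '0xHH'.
Register before byte 5: 0x41
Byte 5: 0x2C
0x41 XOR 0x2C = 0x6D

Answer: 0x6D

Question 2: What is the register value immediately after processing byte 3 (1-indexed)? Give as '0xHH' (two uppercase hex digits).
After byte 1 (0xA3): reg=0x3F
After byte 2 (0xC4): reg=0xEF
After byte 3 (0x46): reg=0x56

Answer: 0x56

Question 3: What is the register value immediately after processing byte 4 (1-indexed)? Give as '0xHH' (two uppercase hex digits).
Answer: 0x41

Derivation:
After byte 1 (0xA3): reg=0x3F
After byte 2 (0xC4): reg=0xEF
After byte 3 (0x46): reg=0x56
After byte 4 (0x4D): reg=0x41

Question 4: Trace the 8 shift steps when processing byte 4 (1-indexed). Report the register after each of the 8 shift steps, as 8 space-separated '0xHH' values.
Answer: 0x36 0x6C 0xD8 0xB7 0x69 0xD2 0xA3 0x41

Derivation:
After byte 1 (0xA3): reg=0x3F
After byte 2 (0xC4): reg=0xEF
After byte 3 (0x46): reg=0x56
Register before byte 4: 0x56
After XOR with byte 0x4D: 0x1B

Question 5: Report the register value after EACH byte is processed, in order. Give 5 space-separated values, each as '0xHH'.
0x3F 0xEF 0x56 0x41 0x04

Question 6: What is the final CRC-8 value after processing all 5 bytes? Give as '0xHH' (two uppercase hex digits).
Answer: 0x04

Derivation:
After byte 1 (0xA3): reg=0x3F
After byte 2 (0xC4): reg=0xEF
After byte 3 (0x46): reg=0x56
After byte 4 (0x4D): reg=0x41
After byte 5 (0x2C): reg=0x04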